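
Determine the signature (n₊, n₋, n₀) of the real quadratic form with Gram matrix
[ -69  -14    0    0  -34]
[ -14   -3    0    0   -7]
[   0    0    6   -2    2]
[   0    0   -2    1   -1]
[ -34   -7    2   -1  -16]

Answer: (2, 3, 0)

Derivation:
step 0: pivot -69 → sign −
step 1: pivot -11/69 → sign −
step 2: pivot 6 → sign +
step 3: pivot 1/3 → sign +
step 4: pivot -2/11 → sign −
signature = (2, 3, 0)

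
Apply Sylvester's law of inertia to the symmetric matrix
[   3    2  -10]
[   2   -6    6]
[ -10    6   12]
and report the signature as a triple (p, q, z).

Answer: (2, 1, 0)

Derivation:
step 0: pivot 3 → sign +
step 1: pivot -22/3 → sign −
step 2: pivot 6/11 → sign +
signature = (2, 1, 0)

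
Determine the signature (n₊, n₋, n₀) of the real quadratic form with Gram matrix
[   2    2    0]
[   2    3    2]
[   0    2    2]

step 0: pivot 2 → sign +
step 1: pivot 1 → sign +
step 2: pivot -2 → sign −
signature = (2, 1, 0)

Answer: (2, 1, 0)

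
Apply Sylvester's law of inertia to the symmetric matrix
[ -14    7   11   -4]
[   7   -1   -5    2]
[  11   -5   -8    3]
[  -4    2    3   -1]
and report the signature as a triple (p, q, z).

Answer: (3, 1, 0)

Derivation:
step 0: pivot -14 → sign −
step 1: pivot 5/2 → sign +
step 2: pivot 19/35 → sign +
step 3: pivot 2/19 → sign +
signature = (3, 1, 0)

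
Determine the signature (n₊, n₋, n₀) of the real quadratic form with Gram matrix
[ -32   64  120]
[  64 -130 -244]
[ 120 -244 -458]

Answer: (0, 2, 1)

Derivation:
step 0: pivot -32 → sign −
step 1: pivot -2 → sign −
step 2: row/col 2 already zero → sign 0
signature = (0, 2, 1)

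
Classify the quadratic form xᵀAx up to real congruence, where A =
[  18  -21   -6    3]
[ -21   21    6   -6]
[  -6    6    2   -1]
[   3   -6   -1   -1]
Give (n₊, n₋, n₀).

step 0: pivot 18 → sign +
step 1: pivot -7/2 → sign −
step 2: pivot 2/7 → sign +
step 3: pivot -3/2 → sign −
signature = (2, 2, 0)

Answer: (2, 2, 0)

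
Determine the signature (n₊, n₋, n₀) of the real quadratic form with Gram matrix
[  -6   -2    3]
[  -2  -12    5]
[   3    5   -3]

step 0: pivot -6 → sign −
step 1: pivot -34/3 → sign −
step 2: pivot -3/34 → sign −
signature = (0, 3, 0)

Answer: (0, 3, 0)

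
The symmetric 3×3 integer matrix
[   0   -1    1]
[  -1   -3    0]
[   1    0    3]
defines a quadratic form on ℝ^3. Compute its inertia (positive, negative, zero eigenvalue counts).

step 0: pivot -3 → sign −
step 1: pivot 1/3 → sign +
step 2: row/col 2 already zero → sign 0
signature = (1, 1, 1)

Answer: (1, 1, 1)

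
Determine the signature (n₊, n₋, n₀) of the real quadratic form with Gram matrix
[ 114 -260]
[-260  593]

step 0: pivot 114 → sign +
step 1: pivot 1/57 → sign +
signature = (2, 0, 0)

Answer: (2, 0, 0)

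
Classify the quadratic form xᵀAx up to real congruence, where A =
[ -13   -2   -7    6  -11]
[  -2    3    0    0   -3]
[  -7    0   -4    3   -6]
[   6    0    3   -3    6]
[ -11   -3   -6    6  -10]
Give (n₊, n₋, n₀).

Answer: (1, 4, 0)

Derivation:
step 0: pivot -13 → sign −
step 1: pivot 43/13 → sign +
step 2: pivot -25/43 → sign −
step 3: pivot -12/25 → sign −
step 4: pivot -1/4 → sign −
signature = (1, 4, 0)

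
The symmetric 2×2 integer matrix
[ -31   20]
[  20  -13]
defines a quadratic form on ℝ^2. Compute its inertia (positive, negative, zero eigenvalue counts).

Answer: (0, 2, 0)

Derivation:
step 0: pivot -31 → sign −
step 1: pivot -3/31 → sign −
signature = (0, 2, 0)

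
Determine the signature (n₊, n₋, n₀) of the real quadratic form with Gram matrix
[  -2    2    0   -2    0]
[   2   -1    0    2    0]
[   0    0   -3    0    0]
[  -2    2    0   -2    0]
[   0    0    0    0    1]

step 0: pivot -2 → sign −
step 1: pivot 1 → sign +
step 2: pivot -3 → sign −
step 3: pivot 1 → sign +
step 4: row/col 4 already zero → sign 0
signature = (2, 2, 1)

Answer: (2, 2, 1)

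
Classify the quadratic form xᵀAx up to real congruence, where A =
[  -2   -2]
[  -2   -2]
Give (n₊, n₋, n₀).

step 0: pivot -2 → sign −
step 1: row/col 1 already zero → sign 0
signature = (0, 1, 1)

Answer: (0, 1, 1)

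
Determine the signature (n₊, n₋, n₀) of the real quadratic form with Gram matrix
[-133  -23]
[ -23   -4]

Answer: (0, 2, 0)

Derivation:
step 0: pivot -133 → sign −
step 1: pivot -3/133 → sign −
signature = (0, 2, 0)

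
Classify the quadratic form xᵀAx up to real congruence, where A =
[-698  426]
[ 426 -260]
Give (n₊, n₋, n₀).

step 0: pivot -698 → sign −
step 1: pivot -2/349 → sign −
signature = (0, 2, 0)

Answer: (0, 2, 0)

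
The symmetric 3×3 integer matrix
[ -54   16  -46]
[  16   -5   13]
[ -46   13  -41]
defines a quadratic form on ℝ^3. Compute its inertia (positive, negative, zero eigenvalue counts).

step 0: pivot -54 → sign −
step 1: pivot -7/27 → sign −
step 2: pivot -2/7 → sign −
signature = (0, 3, 0)

Answer: (0, 3, 0)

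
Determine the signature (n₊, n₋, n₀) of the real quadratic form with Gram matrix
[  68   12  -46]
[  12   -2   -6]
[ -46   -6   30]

Answer: (1, 2, 0)

Derivation:
step 0: pivot 68 → sign +
step 1: pivot -70/17 → sign −
step 2: pivot -1/35 → sign −
signature = (1, 2, 0)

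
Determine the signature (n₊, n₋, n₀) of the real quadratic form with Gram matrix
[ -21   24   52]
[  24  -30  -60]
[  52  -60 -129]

Answer: (0, 3, 0)

Derivation:
step 0: pivot -21 → sign −
step 1: pivot -18/7 → sign −
step 2: pivot -1/9 → sign −
signature = (0, 3, 0)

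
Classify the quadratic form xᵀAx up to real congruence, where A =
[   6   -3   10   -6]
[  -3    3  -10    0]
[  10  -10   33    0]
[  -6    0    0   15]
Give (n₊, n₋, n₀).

Answer: (3, 1, 0)

Derivation:
step 0: pivot 6 → sign +
step 1: pivot 3/2 → sign +
step 2: pivot -1/3 → sign −
step 3: pivot 3 → sign +
signature = (3, 1, 0)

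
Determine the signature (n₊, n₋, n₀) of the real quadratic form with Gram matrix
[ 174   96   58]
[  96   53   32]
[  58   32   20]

step 0: pivot 174 → sign +
step 1: pivot 1/29 → sign +
step 2: pivot 2/3 → sign +
signature = (3, 0, 0)

Answer: (3, 0, 0)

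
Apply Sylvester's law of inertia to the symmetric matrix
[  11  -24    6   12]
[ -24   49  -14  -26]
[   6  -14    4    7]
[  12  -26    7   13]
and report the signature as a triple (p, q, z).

step 0: pivot 11 → sign +
step 1: pivot -37/11 → sign −
step 2: pivot 36/37 → sign +
step 3: pivot -1/4 → sign −
signature = (2, 2, 0)

Answer: (2, 2, 0)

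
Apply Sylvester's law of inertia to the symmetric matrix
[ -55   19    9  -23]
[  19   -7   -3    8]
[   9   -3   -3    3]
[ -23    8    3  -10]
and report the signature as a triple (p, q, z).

Answer: (0, 3, 1)

Derivation:
step 0: pivot -55 → sign −
step 1: pivot -24/55 → sign −
step 2: pivot -3/2 → sign −
step 3: row/col 3 already zero → sign 0
signature = (0, 3, 1)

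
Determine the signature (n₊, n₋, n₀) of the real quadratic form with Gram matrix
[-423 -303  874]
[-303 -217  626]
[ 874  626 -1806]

Answer: (1, 2, 0)

Derivation:
step 0: pivot -423 → sign −
step 1: pivot 2/47 → sign +
step 2: pivot -2/9 → sign −
signature = (1, 2, 0)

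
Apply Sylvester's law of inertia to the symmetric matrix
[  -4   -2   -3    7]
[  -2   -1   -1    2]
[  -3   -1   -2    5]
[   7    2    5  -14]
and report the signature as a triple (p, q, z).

step 0: pivot -4 → sign −
step 1: pivot 1/4 → sign +
step 2: pivot -1 → sign −
step 3: pivot -1 → sign −
signature = (1, 3, 0)

Answer: (1, 3, 0)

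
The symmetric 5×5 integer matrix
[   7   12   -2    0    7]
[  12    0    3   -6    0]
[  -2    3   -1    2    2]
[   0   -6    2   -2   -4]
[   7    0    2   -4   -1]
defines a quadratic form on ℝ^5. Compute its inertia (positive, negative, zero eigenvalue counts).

Answer: (2, 2, 1)

Derivation:
step 0: pivot 7 → sign +
step 1: pivot -144/7 → sign −
step 2: pivot 7/16 → sign +
step 3: pivot -2/7 → sign −
step 4: row/col 4 already zero → sign 0
signature = (2, 2, 1)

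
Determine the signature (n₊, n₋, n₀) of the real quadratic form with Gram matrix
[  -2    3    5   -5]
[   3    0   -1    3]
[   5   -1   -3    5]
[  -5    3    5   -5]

step 0: pivot -2 → sign −
step 1: pivot 9/2 → sign +
step 2: pivot 1/9 → sign +
step 3: pivot -6 → sign −
signature = (2, 2, 0)

Answer: (2, 2, 0)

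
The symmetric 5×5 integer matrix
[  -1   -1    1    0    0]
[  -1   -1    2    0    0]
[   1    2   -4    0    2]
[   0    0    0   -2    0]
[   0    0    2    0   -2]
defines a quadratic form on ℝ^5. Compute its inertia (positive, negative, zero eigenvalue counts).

step 0: pivot -1 → sign −
step 1: pivot -3 → sign −
step 2: pivot 1/3 → sign +
step 3: pivot -2 → sign −
step 4: pivot -2 → sign −
signature = (1, 4, 0)

Answer: (1, 4, 0)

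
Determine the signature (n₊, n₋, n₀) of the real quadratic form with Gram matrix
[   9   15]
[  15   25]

Answer: (1, 0, 1)

Derivation:
step 0: pivot 9 → sign +
step 1: row/col 1 already zero → sign 0
signature = (1, 0, 1)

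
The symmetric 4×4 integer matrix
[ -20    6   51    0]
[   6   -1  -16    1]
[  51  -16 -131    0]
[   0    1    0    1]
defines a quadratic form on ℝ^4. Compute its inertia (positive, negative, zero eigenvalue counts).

Answer: (2, 2, 0)

Derivation:
step 0: pivot -20 → sign −
step 1: pivot 4/5 → sign +
step 2: pivot -25/16 → sign −
step 3: pivot 6/25 → sign +
signature = (2, 2, 0)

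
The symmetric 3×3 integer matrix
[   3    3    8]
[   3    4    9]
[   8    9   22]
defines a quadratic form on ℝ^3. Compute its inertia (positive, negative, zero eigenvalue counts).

Answer: (2, 1, 0)

Derivation:
step 0: pivot 3 → sign +
step 1: pivot 1 → sign +
step 2: pivot -1/3 → sign −
signature = (2, 1, 0)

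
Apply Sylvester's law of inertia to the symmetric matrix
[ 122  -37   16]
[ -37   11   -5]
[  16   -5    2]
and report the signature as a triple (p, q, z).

Answer: (1, 1, 1)

Derivation:
step 0: pivot 122 → sign +
step 1: pivot -27/122 → sign −
step 2: row/col 2 already zero → sign 0
signature = (1, 1, 1)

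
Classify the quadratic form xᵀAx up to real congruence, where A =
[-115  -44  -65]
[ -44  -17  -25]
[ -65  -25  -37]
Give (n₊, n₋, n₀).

Answer: (0, 3, 0)

Derivation:
step 0: pivot -115 → sign −
step 1: pivot -19/115 → sign −
step 2: pivot -3/19 → sign −
signature = (0, 3, 0)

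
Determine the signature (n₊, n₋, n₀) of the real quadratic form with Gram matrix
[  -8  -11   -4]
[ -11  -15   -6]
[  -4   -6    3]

Answer: (2, 1, 0)

Derivation:
step 0: pivot -8 → sign −
step 1: pivot 1/8 → sign +
step 2: pivot 3 → sign +
signature = (2, 1, 0)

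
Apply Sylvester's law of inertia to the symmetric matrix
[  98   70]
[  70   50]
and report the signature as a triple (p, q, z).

step 0: pivot 98 → sign +
step 1: row/col 1 already zero → sign 0
signature = (1, 0, 1)

Answer: (1, 0, 1)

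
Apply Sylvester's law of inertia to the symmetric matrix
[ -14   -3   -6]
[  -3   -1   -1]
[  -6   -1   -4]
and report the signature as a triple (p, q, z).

step 0: pivot -14 → sign −
step 1: pivot -5/14 → sign −
step 2: pivot -6/5 → sign −
signature = (0, 3, 0)

Answer: (0, 3, 0)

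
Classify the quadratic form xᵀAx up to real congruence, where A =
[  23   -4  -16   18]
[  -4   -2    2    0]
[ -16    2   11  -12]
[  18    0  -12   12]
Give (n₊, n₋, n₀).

step 0: pivot 23 → sign +
step 1: pivot -62/23 → sign −
step 2: pivot 3/31 → sign +
step 3: row/col 3 already zero → sign 0
signature = (2, 1, 1)

Answer: (2, 1, 1)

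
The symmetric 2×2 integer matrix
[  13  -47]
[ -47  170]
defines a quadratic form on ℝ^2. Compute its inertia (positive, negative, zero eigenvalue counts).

step 0: pivot 13 → sign +
step 1: pivot 1/13 → sign +
signature = (2, 0, 0)

Answer: (2, 0, 0)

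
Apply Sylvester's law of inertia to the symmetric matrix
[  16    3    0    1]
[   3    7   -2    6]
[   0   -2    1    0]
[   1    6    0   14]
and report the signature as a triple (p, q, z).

Answer: (4, 0, 0)

Derivation:
step 0: pivot 16 → sign +
step 1: pivot 103/16 → sign +
step 2: pivot 39/103 → sign +
step 3: pivot 1/13 → sign +
signature = (4, 0, 0)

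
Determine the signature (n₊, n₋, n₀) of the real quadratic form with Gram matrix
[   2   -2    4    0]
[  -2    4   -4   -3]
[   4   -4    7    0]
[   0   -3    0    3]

Answer: (2, 2, 0)

Derivation:
step 0: pivot 2 → sign +
step 1: pivot 2 → sign +
step 2: pivot -1 → sign −
step 3: pivot -3/2 → sign −
signature = (2, 2, 0)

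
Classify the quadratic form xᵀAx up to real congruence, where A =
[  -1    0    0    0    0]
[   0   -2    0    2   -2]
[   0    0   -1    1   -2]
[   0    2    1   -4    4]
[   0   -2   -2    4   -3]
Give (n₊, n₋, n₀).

step 0: pivot -1 → sign −
step 1: pivot -2 → sign −
step 2: pivot -1 → sign −
step 3: pivot -1 → sign −
step 4: pivot 3 → sign +
signature = (1, 4, 0)

Answer: (1, 4, 0)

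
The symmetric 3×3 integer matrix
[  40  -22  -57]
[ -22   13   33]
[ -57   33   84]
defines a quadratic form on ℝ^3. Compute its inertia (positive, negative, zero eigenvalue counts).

step 0: pivot 40 → sign +
step 1: pivot 9/10 → sign +
step 2: pivot -1/4 → sign −
signature = (2, 1, 0)

Answer: (2, 1, 0)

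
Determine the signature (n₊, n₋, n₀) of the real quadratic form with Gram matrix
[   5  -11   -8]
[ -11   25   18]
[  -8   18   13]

Answer: (2, 0, 1)

Derivation:
step 0: pivot 5 → sign +
step 1: pivot 4/5 → sign +
step 2: row/col 2 already zero → sign 0
signature = (2, 0, 1)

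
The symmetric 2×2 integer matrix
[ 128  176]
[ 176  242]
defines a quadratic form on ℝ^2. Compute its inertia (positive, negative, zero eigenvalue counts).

step 0: pivot 128 → sign +
step 1: row/col 1 already zero → sign 0
signature = (1, 0, 1)

Answer: (1, 0, 1)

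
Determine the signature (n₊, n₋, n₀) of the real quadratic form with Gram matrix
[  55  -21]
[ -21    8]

step 0: pivot 55 → sign +
step 1: pivot -1/55 → sign −
signature = (1, 1, 0)

Answer: (1, 1, 0)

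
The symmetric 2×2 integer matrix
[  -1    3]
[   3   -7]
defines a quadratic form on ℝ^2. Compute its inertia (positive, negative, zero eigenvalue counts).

step 0: pivot -1 → sign −
step 1: pivot 2 → sign +
signature = (1, 1, 0)

Answer: (1, 1, 0)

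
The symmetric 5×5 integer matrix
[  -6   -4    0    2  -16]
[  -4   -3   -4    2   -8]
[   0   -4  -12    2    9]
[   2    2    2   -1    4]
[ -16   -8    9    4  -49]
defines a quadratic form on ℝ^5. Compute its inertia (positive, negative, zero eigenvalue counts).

step 0: pivot -6 → sign −
step 1: pivot -1/3 → sign −
step 2: pivot 36 → sign +
step 3: pivot 11/36 → sign +
step 4: pivot -1/11 → sign −
signature = (2, 3, 0)

Answer: (2, 3, 0)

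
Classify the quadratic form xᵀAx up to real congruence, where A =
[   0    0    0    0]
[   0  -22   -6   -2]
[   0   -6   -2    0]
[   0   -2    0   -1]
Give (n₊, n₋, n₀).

step 0: pivot -22 → sign −
step 1: pivot -4/11 → sign −
step 2: row/col 2 already zero → sign 0
step 3: row/col 3 already zero → sign 0
signature = (0, 2, 2)

Answer: (0, 2, 2)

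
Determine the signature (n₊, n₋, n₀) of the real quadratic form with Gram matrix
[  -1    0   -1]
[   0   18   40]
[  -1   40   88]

step 0: pivot -1 → sign −
step 1: pivot 18 → sign +
step 2: pivot 1/9 → sign +
signature = (2, 1, 0)

Answer: (2, 1, 0)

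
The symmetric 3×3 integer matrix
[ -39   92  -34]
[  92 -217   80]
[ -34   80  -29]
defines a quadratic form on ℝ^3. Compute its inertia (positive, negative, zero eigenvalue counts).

step 0: pivot -39 → sign −
step 1: pivot 1/39 → sign +
step 2: pivot -1 → sign −
signature = (1, 2, 0)

Answer: (1, 2, 0)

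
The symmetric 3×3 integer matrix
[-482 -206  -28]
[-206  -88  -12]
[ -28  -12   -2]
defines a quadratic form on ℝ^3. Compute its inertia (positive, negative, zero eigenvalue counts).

Answer: (1, 2, 0)

Derivation:
step 0: pivot -482 → sign −
step 1: pivot 10/241 → sign +
step 2: pivot -2/5 → sign −
signature = (1, 2, 0)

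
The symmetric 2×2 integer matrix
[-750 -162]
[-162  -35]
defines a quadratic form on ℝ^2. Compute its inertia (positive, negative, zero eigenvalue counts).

step 0: pivot -750 → sign −
step 1: pivot -1/125 → sign −
signature = (0, 2, 0)

Answer: (0, 2, 0)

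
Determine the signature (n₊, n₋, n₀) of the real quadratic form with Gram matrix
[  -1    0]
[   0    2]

Answer: (1, 1, 0)

Derivation:
step 0: pivot -1 → sign −
step 1: pivot 2 → sign +
signature = (1, 1, 0)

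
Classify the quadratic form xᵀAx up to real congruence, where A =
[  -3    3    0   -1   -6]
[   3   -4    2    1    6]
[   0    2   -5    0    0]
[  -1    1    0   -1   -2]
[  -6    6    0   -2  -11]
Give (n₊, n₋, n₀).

step 0: pivot -3 → sign −
step 1: pivot -1 → sign −
step 2: pivot -1 → sign −
step 3: pivot -2/3 → sign −
step 4: pivot 1 → sign +
signature = (1, 4, 0)

Answer: (1, 4, 0)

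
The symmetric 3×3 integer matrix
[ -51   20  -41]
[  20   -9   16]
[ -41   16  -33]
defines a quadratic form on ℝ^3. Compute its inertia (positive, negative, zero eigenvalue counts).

step 0: pivot -51 → sign −
step 1: pivot -59/51 → sign −
step 2: pivot -2/59 → sign −
signature = (0, 3, 0)

Answer: (0, 3, 0)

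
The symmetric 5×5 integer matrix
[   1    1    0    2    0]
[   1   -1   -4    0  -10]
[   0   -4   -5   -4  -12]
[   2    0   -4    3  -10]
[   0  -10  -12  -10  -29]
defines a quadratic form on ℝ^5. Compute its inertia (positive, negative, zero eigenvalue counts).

step 0: pivot 1 → sign +
step 1: pivot -2 → sign −
step 2: pivot 3 → sign +
step 3: pivot 1 → sign +
step 4: pivot -1/3 → sign −
signature = (3, 2, 0)

Answer: (3, 2, 0)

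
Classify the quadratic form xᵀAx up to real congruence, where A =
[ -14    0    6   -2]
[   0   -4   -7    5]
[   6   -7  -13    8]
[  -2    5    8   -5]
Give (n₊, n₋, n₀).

step 0: pivot -14 → sign −
step 1: pivot -4 → sign −
step 2: pivot 51/28 → sign +
step 3: pivot 2/17 → sign +
signature = (2, 2, 0)

Answer: (2, 2, 0)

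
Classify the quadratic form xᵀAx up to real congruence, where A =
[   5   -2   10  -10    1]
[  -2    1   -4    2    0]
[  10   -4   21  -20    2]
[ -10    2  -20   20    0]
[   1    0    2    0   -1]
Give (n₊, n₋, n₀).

Answer: (3, 2, 0)

Derivation:
step 0: pivot 5 → sign +
step 1: pivot 1/5 → sign +
step 2: pivot 1 → sign +
step 3: pivot -20 → sign −
step 4: pivot -1/5 → sign −
signature = (3, 2, 0)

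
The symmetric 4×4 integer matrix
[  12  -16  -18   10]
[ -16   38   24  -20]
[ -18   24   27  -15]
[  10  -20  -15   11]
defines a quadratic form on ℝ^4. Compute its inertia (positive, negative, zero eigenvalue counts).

Answer: (2, 0, 2)

Derivation:
step 0: pivot 12 → sign +
step 1: pivot 50/3 → sign +
step 2: row/col 2 already zero → sign 0
step 3: row/col 3 already zero → sign 0
signature = (2, 0, 2)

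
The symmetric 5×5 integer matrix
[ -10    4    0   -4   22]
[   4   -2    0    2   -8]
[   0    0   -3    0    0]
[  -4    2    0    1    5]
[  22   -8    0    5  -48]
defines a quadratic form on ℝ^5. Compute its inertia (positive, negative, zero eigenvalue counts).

step 0: pivot -10 → sign −
step 1: pivot -2/5 → sign −
step 2: pivot -3 → sign −
step 3: pivot 3 → sign +
step 4: pivot -1 → sign −
signature = (1, 4, 0)

Answer: (1, 4, 0)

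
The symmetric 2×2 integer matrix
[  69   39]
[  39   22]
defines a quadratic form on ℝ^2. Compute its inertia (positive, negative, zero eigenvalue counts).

Answer: (1, 1, 0)

Derivation:
step 0: pivot 69 → sign +
step 1: pivot -1/23 → sign −
signature = (1, 1, 0)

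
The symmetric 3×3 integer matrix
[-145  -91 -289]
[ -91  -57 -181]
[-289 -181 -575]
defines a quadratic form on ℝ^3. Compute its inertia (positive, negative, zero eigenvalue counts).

step 0: pivot -145 → sign −
step 1: pivot 16/145 → sign +
step 2: pivot -1/4 → sign −
signature = (1, 2, 0)

Answer: (1, 2, 0)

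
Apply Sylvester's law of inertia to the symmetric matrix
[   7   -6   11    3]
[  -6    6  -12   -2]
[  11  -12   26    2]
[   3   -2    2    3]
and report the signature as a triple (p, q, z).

step 0: pivot 7 → sign +
step 1: pivot 6/7 → sign +
step 2: pivot 1 → sign +
step 3: pivot 1/3 → sign +
signature = (4, 0, 0)

Answer: (4, 0, 0)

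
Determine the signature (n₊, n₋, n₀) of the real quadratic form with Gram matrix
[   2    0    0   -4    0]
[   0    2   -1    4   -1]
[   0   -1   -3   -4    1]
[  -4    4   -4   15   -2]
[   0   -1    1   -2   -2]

Answer: (3, 2, 0)

Derivation:
step 0: pivot 2 → sign +
step 1: pivot 2 → sign +
step 2: pivot -7/2 → sign −
step 3: pivot 1/7 → sign +
step 4: pivot -3 → sign −
signature = (3, 2, 0)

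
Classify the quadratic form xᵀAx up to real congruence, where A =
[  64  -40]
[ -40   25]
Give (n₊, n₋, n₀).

Answer: (1, 0, 1)

Derivation:
step 0: pivot 64 → sign +
step 1: row/col 1 already zero → sign 0
signature = (1, 0, 1)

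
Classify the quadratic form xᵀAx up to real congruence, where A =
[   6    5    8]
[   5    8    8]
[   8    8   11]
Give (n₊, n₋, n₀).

Answer: (2, 1, 0)

Derivation:
step 0: pivot 6 → sign +
step 1: pivot 23/6 → sign +
step 2: pivot -3/23 → sign −
signature = (2, 1, 0)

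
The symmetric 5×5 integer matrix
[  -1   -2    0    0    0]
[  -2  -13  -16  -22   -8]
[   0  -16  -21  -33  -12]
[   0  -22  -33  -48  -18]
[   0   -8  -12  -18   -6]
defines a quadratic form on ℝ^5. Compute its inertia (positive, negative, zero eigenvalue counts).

step 0: pivot -1 → sign −
step 1: pivot -9 → sign −
step 2: pivot 67/9 → sign +
step 3: pivot 51/67 → sign +
step 4: pivot 6/17 → sign +
signature = (3, 2, 0)

Answer: (3, 2, 0)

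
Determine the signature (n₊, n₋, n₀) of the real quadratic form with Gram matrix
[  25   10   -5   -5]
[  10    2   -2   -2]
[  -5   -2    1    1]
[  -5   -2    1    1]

Answer: (1, 1, 2)

Derivation:
step 0: pivot 25 → sign +
step 1: pivot -2 → sign −
step 2: row/col 2 already zero → sign 0
step 3: row/col 3 already zero → sign 0
signature = (1, 1, 2)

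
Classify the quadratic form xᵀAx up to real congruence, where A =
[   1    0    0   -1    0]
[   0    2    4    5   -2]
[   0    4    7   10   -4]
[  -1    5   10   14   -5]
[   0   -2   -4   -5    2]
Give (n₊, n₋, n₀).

Answer: (3, 1, 1)

Derivation:
step 0: pivot 1 → sign +
step 1: pivot 2 → sign +
step 2: pivot -1 → sign −
step 3: pivot 1/2 → sign +
step 4: row/col 4 already zero → sign 0
signature = (3, 1, 1)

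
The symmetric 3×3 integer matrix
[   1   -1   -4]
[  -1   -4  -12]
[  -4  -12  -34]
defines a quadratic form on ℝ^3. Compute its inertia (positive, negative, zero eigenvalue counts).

step 0: pivot 1 → sign +
step 1: pivot -5 → sign −
step 2: pivot 6/5 → sign +
signature = (2, 1, 0)

Answer: (2, 1, 0)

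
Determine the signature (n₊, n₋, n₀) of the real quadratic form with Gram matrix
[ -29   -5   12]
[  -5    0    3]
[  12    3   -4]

step 0: pivot -29 → sign −
step 1: pivot 25/29 → sign +
step 2: pivot -1/25 → sign −
signature = (1, 2, 0)

Answer: (1, 2, 0)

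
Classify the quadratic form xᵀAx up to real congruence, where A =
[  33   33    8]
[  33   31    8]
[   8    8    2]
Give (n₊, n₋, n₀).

Answer: (2, 1, 0)

Derivation:
step 0: pivot 33 → sign +
step 1: pivot -2 → sign −
step 2: pivot 2/33 → sign +
signature = (2, 1, 0)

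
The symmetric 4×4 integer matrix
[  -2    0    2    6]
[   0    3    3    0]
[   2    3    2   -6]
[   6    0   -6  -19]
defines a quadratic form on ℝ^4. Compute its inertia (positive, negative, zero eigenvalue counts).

Answer: (2, 2, 0)

Derivation:
step 0: pivot -2 → sign −
step 1: pivot 3 → sign +
step 2: pivot 1 → sign +
step 3: pivot -1 → sign −
signature = (2, 2, 0)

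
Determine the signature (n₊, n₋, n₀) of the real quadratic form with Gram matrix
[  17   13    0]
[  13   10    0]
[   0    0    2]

Answer: (3, 0, 0)

Derivation:
step 0: pivot 17 → sign +
step 1: pivot 1/17 → sign +
step 2: pivot 2 → sign +
signature = (3, 0, 0)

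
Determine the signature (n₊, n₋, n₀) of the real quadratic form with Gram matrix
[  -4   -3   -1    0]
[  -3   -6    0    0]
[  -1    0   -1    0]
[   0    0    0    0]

step 0: pivot -4 → sign −
step 1: pivot -15/4 → sign −
step 2: pivot -3/5 → sign −
step 3: row/col 3 already zero → sign 0
signature = (0, 3, 1)

Answer: (0, 3, 1)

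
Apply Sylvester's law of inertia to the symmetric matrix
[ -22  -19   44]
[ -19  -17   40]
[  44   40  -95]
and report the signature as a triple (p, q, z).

Answer: (0, 3, 0)

Derivation:
step 0: pivot -22 → sign −
step 1: pivot -13/22 → sign −
step 2: pivot -3/13 → sign −
signature = (0, 3, 0)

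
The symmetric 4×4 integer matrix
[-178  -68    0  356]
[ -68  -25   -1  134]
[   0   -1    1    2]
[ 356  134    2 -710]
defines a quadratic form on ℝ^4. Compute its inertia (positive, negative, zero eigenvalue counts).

step 0: pivot -178 → sign −
step 1: pivot 87/89 → sign +
step 2: pivot -2/87 → sign −
step 3: pivot -2 → sign −
signature = (1, 3, 0)

Answer: (1, 3, 0)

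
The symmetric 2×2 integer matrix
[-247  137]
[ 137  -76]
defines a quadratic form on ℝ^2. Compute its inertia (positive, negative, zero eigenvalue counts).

Answer: (0, 2, 0)

Derivation:
step 0: pivot -247 → sign −
step 1: pivot -3/247 → sign −
signature = (0, 2, 0)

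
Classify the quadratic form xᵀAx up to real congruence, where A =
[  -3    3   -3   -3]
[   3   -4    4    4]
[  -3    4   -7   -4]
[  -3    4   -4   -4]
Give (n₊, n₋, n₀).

step 0: pivot -3 → sign −
step 1: pivot -1 → sign −
step 2: pivot -3 → sign −
step 3: row/col 3 already zero → sign 0
signature = (0, 3, 1)

Answer: (0, 3, 1)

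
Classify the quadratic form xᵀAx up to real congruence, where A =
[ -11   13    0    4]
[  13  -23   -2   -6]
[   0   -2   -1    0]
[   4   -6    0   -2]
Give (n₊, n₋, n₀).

Answer: (0, 4, 0)

Derivation:
step 0: pivot -11 → sign −
step 1: pivot -84/11 → sign −
step 2: pivot -10/21 → sign −
step 3: pivot -1/10 → sign −
signature = (0, 4, 0)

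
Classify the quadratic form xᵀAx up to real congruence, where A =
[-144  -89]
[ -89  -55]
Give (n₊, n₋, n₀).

step 0: pivot -144 → sign −
step 1: pivot 1/144 → sign +
signature = (1, 1, 0)

Answer: (1, 1, 0)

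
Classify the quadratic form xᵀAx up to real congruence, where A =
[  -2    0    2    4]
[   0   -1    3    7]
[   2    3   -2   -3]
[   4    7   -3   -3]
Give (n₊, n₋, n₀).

Answer: (2, 2, 0)

Derivation:
step 0: pivot -2 → sign −
step 1: pivot -1 → sign −
step 2: pivot 9 → sign +
step 3: pivot 2/9 → sign +
signature = (2, 2, 0)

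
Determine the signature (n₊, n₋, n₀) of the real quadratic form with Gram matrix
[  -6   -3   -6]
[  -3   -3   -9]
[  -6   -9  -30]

Answer: (0, 2, 1)

Derivation:
step 0: pivot -6 → sign −
step 1: pivot -3/2 → sign −
step 2: row/col 2 already zero → sign 0
signature = (0, 2, 1)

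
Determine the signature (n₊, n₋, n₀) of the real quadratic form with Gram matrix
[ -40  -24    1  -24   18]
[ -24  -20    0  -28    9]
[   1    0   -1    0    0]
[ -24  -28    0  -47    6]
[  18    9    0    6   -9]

step 0: pivot -40 → sign −
step 1: pivot -28/5 → sign −
step 2: pivot -51/56 → sign −
step 3: pivot 21/17 → sign +
step 4: pivot 3/28 → sign +
signature = (2, 3, 0)

Answer: (2, 3, 0)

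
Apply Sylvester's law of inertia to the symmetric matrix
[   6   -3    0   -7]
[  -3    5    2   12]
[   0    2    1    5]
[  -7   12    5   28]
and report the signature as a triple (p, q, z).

Answer: (2, 2, 0)

Derivation:
step 0: pivot 6 → sign +
step 1: pivot 7/2 → sign +
step 2: pivot -1/7 → sign −
step 3: pivot -2/3 → sign −
signature = (2, 2, 0)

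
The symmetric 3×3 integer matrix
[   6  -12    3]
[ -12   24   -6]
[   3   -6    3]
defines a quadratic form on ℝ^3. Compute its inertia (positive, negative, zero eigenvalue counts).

step 0: pivot 6 → sign +
step 1: pivot 3/2 → sign +
step 2: row/col 2 already zero → sign 0
signature = (2, 0, 1)

Answer: (2, 0, 1)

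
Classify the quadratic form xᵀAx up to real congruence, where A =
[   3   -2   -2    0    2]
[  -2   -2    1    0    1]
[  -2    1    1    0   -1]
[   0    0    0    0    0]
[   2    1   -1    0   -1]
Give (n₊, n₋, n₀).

step 0: pivot 3 → sign +
step 1: pivot -10/3 → sign −
step 2: pivot -3/10 → sign −
step 3: pivot -2/3 → sign −
step 4: row/col 4 already zero → sign 0
signature = (1, 3, 1)

Answer: (1, 3, 1)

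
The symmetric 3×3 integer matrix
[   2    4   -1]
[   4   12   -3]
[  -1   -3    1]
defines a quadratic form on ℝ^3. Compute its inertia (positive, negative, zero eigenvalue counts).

Answer: (3, 0, 0)

Derivation:
step 0: pivot 2 → sign +
step 1: pivot 4 → sign +
step 2: pivot 1/4 → sign +
signature = (3, 0, 0)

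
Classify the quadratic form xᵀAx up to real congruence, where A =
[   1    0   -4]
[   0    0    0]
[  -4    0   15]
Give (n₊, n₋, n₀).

step 0: pivot 1 → sign +
step 1: pivot -1 → sign −
step 2: row/col 2 already zero → sign 0
signature = (1, 1, 1)

Answer: (1, 1, 1)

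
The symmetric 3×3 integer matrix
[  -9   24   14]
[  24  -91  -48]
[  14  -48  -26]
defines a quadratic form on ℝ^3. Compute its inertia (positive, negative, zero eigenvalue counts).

Answer: (0, 3, 0)

Derivation:
step 0: pivot -9 → sign −
step 1: pivot -27 → sign −
step 2: pivot -2/243 → sign −
signature = (0, 3, 0)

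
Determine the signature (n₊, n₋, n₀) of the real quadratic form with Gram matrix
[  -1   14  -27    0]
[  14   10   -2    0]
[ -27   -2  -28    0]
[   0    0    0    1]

Answer: (3, 1, 0)

Derivation:
step 0: pivot -1 → sign −
step 1: pivot 206 → sign +
step 2: pivot 3/103 → sign +
step 3: pivot 1 → sign +
signature = (3, 1, 0)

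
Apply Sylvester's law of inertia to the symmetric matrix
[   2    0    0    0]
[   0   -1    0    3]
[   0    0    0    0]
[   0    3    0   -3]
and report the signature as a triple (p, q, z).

step 0: pivot 2 → sign +
step 1: pivot -1 → sign −
step 2: pivot 6 → sign +
step 3: row/col 3 already zero → sign 0
signature = (2, 1, 1)

Answer: (2, 1, 1)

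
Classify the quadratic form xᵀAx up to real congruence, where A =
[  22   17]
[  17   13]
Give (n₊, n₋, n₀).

Answer: (1, 1, 0)

Derivation:
step 0: pivot 22 → sign +
step 1: pivot -3/22 → sign −
signature = (1, 1, 0)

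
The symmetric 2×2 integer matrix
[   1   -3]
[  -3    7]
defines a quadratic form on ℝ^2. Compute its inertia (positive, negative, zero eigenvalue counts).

Answer: (1, 1, 0)

Derivation:
step 0: pivot 1 → sign +
step 1: pivot -2 → sign −
signature = (1, 1, 0)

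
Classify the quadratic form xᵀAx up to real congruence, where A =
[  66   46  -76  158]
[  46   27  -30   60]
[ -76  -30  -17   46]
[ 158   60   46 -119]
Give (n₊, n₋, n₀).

step 0: pivot 66 → sign +
step 1: pivot -167/33 → sign −
step 2: pivot -43/167 → sign −
step 3: pivot -3/43 → sign −
signature = (1, 3, 0)

Answer: (1, 3, 0)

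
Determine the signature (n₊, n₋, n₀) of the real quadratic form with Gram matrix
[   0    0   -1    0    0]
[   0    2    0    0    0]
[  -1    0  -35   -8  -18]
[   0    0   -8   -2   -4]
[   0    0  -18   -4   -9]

step 0: pivot 2 → sign +
step 1: pivot -35 → sign −
step 2: pivot 1/35 → sign +
step 3: pivot -2 → sign −
step 4: pivot -1 → sign −
signature = (2, 3, 0)

Answer: (2, 3, 0)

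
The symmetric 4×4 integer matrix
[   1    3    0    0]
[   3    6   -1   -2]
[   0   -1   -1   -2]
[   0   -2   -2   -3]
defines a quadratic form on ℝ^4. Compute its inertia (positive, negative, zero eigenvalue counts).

Answer: (2, 2, 0)

Derivation:
step 0: pivot 1 → sign +
step 1: pivot -3 → sign −
step 2: pivot -2/3 → sign −
step 3: pivot 1 → sign +
signature = (2, 2, 0)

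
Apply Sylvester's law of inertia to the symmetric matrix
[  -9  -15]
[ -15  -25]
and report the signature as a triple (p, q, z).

Answer: (0, 1, 1)

Derivation:
step 0: pivot -9 → sign −
step 1: row/col 1 already zero → sign 0
signature = (0, 1, 1)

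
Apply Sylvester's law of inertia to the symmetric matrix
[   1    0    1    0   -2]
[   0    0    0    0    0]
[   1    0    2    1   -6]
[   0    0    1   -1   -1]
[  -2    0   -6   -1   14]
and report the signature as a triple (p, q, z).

Answer: (2, 2, 1)

Derivation:
step 0: pivot 1 → sign +
step 1: pivot 1 → sign +
step 2: pivot -2 → sign −
step 3: pivot -3/2 → sign −
step 4: row/col 4 already zero → sign 0
signature = (2, 2, 1)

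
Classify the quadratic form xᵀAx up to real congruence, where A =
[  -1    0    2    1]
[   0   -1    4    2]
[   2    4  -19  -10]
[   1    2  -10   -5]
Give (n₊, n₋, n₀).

Answer: (1, 2, 1)

Derivation:
step 0: pivot -1 → sign −
step 1: pivot -1 → sign −
step 2: pivot 1 → sign +
step 3: row/col 3 already zero → sign 0
signature = (1, 2, 1)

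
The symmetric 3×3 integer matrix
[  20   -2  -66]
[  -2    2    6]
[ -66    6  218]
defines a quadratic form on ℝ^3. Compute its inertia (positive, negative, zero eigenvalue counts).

Answer: (2, 0, 1)

Derivation:
step 0: pivot 20 → sign +
step 1: pivot 9/5 → sign +
step 2: row/col 2 already zero → sign 0
signature = (2, 0, 1)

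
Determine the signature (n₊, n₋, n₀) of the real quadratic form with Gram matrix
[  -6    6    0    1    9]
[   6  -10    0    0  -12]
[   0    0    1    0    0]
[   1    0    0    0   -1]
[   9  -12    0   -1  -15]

step 0: pivot -6 → sign −
step 1: pivot -4 → sign −
step 2: pivot 1 → sign +
step 3: pivot 5/12 → sign +
step 4: pivot 3/5 → sign +
signature = (3, 2, 0)

Answer: (3, 2, 0)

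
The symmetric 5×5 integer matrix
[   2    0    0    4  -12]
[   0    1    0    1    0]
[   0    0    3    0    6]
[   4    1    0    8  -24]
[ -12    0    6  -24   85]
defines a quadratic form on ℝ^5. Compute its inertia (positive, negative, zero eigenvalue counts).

Answer: (4, 1, 0)

Derivation:
step 0: pivot 2 → sign +
step 1: pivot 1 → sign +
step 2: pivot 3 → sign +
step 3: pivot -1 → sign −
step 4: pivot 1 → sign +
signature = (4, 1, 0)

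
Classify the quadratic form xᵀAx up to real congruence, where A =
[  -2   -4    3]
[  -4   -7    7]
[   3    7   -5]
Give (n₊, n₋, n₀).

step 0: pivot -2 → sign −
step 1: pivot 1 → sign +
step 2: pivot -3/2 → sign −
signature = (1, 2, 0)

Answer: (1, 2, 0)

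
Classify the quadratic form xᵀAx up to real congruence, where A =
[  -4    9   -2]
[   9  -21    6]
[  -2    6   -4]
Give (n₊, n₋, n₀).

step 0: pivot -4 → sign −
step 1: pivot -3/4 → sign −
step 2: row/col 2 already zero → sign 0
signature = (0, 2, 1)

Answer: (0, 2, 1)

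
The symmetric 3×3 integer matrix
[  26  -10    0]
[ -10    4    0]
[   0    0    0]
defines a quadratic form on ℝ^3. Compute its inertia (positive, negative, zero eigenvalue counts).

Answer: (2, 0, 1)

Derivation:
step 0: pivot 26 → sign +
step 1: pivot 2/13 → sign +
step 2: row/col 2 already zero → sign 0
signature = (2, 0, 1)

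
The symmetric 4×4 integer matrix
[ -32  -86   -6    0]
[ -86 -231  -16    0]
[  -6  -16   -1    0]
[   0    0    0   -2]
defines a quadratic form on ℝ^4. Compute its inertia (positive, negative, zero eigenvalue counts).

step 0: pivot -32 → sign −
step 1: pivot 1/8 → sign +
step 2: pivot -2 → sign −
step 3: row/col 3 already zero → sign 0
signature = (1, 2, 1)

Answer: (1, 2, 1)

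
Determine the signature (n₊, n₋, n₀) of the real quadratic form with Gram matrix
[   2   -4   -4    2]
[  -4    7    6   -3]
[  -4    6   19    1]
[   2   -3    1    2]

Answer: (3, 1, 0)

Derivation:
step 0: pivot 2 → sign +
step 1: pivot -1 → sign −
step 2: pivot 15 → sign +
step 3: pivot 2/5 → sign +
signature = (3, 1, 0)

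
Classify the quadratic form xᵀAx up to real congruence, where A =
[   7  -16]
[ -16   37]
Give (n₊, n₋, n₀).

step 0: pivot 7 → sign +
step 1: pivot 3/7 → sign +
signature = (2, 0, 0)

Answer: (2, 0, 0)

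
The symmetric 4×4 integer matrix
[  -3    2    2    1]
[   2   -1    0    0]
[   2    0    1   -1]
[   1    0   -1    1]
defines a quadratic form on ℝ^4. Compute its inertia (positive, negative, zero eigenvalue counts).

Answer: (2, 2, 0)

Derivation:
step 0: pivot -3 → sign −
step 1: pivot 1/3 → sign +
step 2: pivot -3 → sign −
step 3: pivot 3 → sign +
signature = (2, 2, 0)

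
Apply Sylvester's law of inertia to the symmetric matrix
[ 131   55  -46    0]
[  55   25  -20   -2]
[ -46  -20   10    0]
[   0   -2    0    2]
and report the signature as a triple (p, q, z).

Answer: (2, 2, 0)

Derivation:
step 0: pivot 131 → sign +
step 1: pivot 250/131 → sign +
step 2: pivot -32/5 → sign −
step 3: pivot -3/200 → sign −
signature = (2, 2, 0)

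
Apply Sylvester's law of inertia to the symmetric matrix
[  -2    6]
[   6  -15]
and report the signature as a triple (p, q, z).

Answer: (1, 1, 0)

Derivation:
step 0: pivot -2 → sign −
step 1: pivot 3 → sign +
signature = (1, 1, 0)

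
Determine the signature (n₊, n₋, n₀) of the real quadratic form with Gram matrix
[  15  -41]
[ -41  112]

Answer: (1, 1, 0)

Derivation:
step 0: pivot 15 → sign +
step 1: pivot -1/15 → sign −
signature = (1, 1, 0)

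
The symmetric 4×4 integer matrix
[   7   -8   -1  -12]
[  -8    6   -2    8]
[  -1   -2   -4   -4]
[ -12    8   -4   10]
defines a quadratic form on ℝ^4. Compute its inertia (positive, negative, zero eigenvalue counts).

Answer: (1, 3, 0)

Derivation:
step 0: pivot 7 → sign +
step 1: pivot -22/7 → sign −
step 2: pivot -1 → sign −
step 3: pivot -2/11 → sign −
signature = (1, 3, 0)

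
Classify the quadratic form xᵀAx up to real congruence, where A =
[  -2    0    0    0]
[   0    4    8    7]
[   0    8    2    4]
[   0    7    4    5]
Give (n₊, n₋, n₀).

Answer: (1, 3, 0)

Derivation:
step 0: pivot -2 → sign −
step 1: pivot 4 → sign +
step 2: pivot -14 → sign −
step 3: pivot -3/28 → sign −
signature = (1, 3, 0)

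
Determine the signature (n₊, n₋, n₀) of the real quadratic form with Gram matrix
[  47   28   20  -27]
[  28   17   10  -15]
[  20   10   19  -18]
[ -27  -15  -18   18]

step 0: pivot 47 → sign +
step 1: pivot 15/47 → sign +
step 2: pivot -1 → sign −
step 3: pivot -6/5 → sign −
signature = (2, 2, 0)

Answer: (2, 2, 0)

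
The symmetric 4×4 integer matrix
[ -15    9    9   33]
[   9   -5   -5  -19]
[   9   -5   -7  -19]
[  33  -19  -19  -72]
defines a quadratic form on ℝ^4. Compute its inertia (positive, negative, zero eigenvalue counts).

Answer: (1, 3, 0)

Derivation:
step 0: pivot -15 → sign −
step 1: pivot 2/5 → sign +
step 2: pivot -2 → sign −
step 3: pivot -1 → sign −
signature = (1, 3, 0)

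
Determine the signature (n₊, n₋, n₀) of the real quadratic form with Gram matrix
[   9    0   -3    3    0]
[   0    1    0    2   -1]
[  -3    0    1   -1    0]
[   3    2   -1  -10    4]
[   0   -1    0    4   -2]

Answer: (2, 2, 1)

Derivation:
step 0: pivot 9 → sign +
step 1: pivot 1 → sign +
step 2: pivot -15 → sign −
step 3: pivot -3/5 → sign −
step 4: row/col 4 already zero → sign 0
signature = (2, 2, 1)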